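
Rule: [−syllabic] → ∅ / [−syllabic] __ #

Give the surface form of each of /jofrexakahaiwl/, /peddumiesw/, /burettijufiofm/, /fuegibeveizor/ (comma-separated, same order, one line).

jofrexakahaiw, peddumies, burettijufiof, fuegibeveizor

/jofrexakahaiwl/: /l/ is the second consonant of a word-final cluster /wl/, so it deletes. → [jofrexakahaiw].
/peddumiesw/: /w/ is the second consonant of a word-final cluster /sw/, so it deletes. → [peddumies].
/burettijufiofm/: /m/ is the second consonant of a word-final cluster /fm/, so it deletes. → [burettijufiof].
/fuegibeveizor/: the rule's environment is not met; surfaces unchanged as [fuegibeveizor].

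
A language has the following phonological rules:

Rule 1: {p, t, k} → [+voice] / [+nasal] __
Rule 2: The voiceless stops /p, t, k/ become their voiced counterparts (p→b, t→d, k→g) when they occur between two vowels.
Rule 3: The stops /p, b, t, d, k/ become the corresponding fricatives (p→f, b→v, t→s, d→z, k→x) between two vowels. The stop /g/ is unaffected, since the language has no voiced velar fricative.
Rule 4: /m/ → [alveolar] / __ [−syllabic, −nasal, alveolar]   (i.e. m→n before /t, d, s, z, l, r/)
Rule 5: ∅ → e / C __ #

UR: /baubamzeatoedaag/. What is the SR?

Rule 1 (post-nasal voicing): no segment meets the environment; /baubamzeatoedaag/ is unchanged.
Rule 2 (intervocalic voicing): /t/ is a voiceless stop between vowels /a/ and /o/, so it voices to [d]. /baubamzeatoedaag/ → baubamzeadoedaag.
Rule 3 (intervocalic spirantization): /b/ is a stop between vowels /u/ and /a/, so it spirantizes to the fricative [v]. /d/ is a stop between vowels /a/ and /o/, so it spirantizes to the fricative [z]. /d/ is a stop between vowels /e/ and /a/, so it spirantizes to the fricative [z]. /baubamzeadoedaag/ → bauvamzeazoezaag.
Rule 4 (nasal place assimilation): /m/ precedes the alveolar consonant /z/, so it assimilates in place to [n]. /bauvamzeazoezaag/ → bauvanzeazoezaag.
Rule 5 (final e-epenthesis): the form ends in the consonant /g/, so [e] is inserted word-finally. /bauvanzeazoezaag/ → bauvanzeazoezaage.

bauvanzeazoezaage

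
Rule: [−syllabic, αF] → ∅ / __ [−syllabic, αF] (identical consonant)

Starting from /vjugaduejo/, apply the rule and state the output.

No segment of /vjugaduejo/ meets the structural description of the rule, so the form surfaces unchanged.

vjugaduejo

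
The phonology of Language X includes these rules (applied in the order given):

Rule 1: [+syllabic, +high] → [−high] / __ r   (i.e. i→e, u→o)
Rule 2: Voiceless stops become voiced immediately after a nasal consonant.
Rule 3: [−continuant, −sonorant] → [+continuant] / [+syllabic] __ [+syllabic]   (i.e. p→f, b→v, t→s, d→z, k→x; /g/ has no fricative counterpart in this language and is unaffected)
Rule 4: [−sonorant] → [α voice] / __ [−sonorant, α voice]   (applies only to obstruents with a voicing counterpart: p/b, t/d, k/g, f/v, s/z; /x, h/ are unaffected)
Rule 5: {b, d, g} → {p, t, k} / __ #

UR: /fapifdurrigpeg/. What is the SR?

Rule 1 (pre-rhotic lowering): /u/ is a high vowel immediately before /r/, so it lowers to [o]. /fapifdurrigpeg/ → fapifdorrigpeg.
Rule 2 (post-nasal voicing): no segment meets the environment; /fapifdorrigpeg/ is unchanged.
Rule 3 (intervocalic spirantization): /p/ is a stop between vowels /a/ and /i/, so it spirantizes to the fricative [f]. /fapifdorrigpeg/ → fafifdorrigpeg.
Rule 4 (regressive voicing assimilation): /f/ precedes the voiced obstruent /d/, so it voices to [v] by assimilation. /g/ precedes the voiceless obstruent /p/, so it devoices to [k] by assimilation. /fafifdorrigpeg/ → fafivdorrikpeg.
Rule 5 (final devoicing): /g/ is a voiced stop in word-final position, so it devoices to [k]. /fafivdorrikpeg/ → fafivdorrikpek.

fafivdorrikpek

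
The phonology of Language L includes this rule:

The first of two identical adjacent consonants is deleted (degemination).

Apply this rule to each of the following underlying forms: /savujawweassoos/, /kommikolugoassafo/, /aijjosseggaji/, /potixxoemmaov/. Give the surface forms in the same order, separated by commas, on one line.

/savujawweassoos/: /ww/ is a geminate; the first /w/ deletes. /ss/ is a geminate; the first /s/ deletes. → [savujaweasoos].
/kommikolugoassafo/: /mm/ is a geminate; the first /m/ deletes. /ss/ is a geminate; the first /s/ deletes. → [komikolugoasafo].
/aijjosseggaji/: /jj/ is a geminate; the first /j/ deletes. /ss/ is a geminate; the first /s/ deletes. /gg/ is a geminate; the first /g/ deletes. → [aijosegaji].
/potixxoemmaov/: /xx/ is a geminate; the first /x/ deletes. /mm/ is a geminate; the first /m/ deletes. → [potixoemaov].

savujaweasoos, komikolugoasafo, aijosegaji, potixoemaov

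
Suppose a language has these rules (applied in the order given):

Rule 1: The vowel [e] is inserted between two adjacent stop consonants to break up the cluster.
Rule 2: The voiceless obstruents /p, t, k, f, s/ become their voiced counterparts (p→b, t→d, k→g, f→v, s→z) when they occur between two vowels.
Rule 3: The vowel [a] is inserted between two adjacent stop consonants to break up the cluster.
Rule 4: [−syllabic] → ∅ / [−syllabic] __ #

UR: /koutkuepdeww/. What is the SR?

koudeguebedew

Rule 1 (stop-cluster e-epenthesis): /t/ and /k/ form a stop–stop cluster, so [e] is inserted between them. /p/ and /d/ form a stop–stop cluster, so [e] is inserted between them. /koutkuepdeww/ → koutekuepedeww.
Rule 2 (intervocalic voicing): /t/ is a voiceless obstruent between vowels /u/ and /e/, so it voices to [d]. /k/ is a voiceless obstruent between vowels /e/ and /u/, so it voices to [g]. /p/ is a voiceless obstruent between vowels /e/ and /e/, so it voices to [b]. /koutekuepedeww/ → koudeguebedeww.
Rule 3 (stop-cluster a-epenthesis): no segment meets the environment; /koudeguebedeww/ is unchanged.
Rule 4 (final cluster simplification): /w/ is the second consonant of a word-final cluster /ww/, so it deletes. /koudeguebedeww/ → koudeguebedew.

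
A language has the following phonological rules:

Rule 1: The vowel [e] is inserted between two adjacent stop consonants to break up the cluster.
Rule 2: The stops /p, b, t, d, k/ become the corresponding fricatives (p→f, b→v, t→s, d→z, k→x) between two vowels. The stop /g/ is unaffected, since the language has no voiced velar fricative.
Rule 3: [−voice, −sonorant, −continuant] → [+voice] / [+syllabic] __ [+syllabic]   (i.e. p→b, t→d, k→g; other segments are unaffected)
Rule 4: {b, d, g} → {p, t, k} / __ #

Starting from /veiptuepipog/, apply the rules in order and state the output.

Rule 1 (stop-cluster e-epenthesis): /p/ and /t/ form a stop–stop cluster, so [e] is inserted between them. /veiptuepipog/ → veipetuepipog.
Rule 2 (intervocalic spirantization): /p/ is a stop between vowels /i/ and /e/, so it spirantizes to the fricative [f]. /t/ is a stop between vowels /e/ and /u/, so it spirantizes to the fricative [s]. /p/ is a stop between vowels /e/ and /i/, so it spirantizes to the fricative [f]. /p/ is a stop between vowels /i/ and /o/, so it spirantizes to the fricative [f]. /veipetuepipog/ → veifesuefifog.
Rule 3 (intervocalic voicing): no segment meets the environment; /veifesuefifog/ is unchanged.
Rule 4 (final devoicing): /g/ is a voiced stop in word-final position, so it devoices to [k]. /veifesuefifog/ → veifesuefifok.

veifesuefifok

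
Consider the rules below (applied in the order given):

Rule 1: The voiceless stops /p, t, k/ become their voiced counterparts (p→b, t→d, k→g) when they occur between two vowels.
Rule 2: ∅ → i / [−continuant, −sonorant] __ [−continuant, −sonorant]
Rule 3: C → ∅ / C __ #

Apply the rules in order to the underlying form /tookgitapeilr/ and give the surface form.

tookigidabeil

Rule 1 (intervocalic voicing): /t/ is a voiceless stop between vowels /i/ and /a/, so it voices to [d]. /p/ is a voiceless stop between vowels /a/ and /e/, so it voices to [b]. /tookgitapeilr/ → tookgidabeilr.
Rule 2 (stop-cluster i-epenthesis): /k/ and /g/ form a stop–stop cluster, so [i] is inserted between them. /tookgidabeilr/ → tookigidabeilr.
Rule 3 (final cluster simplification): /r/ is the second consonant of a word-final cluster /lr/, so it deletes. /tookigidabeilr/ → tookigidabeil.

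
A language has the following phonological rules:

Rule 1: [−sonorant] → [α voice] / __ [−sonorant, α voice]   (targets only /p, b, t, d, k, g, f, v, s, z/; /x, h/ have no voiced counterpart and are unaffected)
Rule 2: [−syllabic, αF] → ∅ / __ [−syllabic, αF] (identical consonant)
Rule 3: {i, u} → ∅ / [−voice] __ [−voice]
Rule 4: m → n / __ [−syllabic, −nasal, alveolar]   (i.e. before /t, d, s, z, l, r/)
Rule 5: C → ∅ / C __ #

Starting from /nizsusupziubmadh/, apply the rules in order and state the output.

nissubziubmat

Rule 1 (regressive voicing assimilation): /z/ precedes the voiceless obstruent /s/, so it devoices to [s] by assimilation. /p/ precedes the voiced obstruent /z/, so it voices to [b] by assimilation. /d/ precedes the voiceless obstruent /h/, so it devoices to [t] by assimilation. /nizsusupziubmadh/ → nissusubziubmath.
Rule 2 (degemination): /ss/ is a geminate; the first /s/ deletes. /nissusubziubmath/ → nisusubziubmath.
Rule 3 (high vowel syncope): /u/ is a high vowel flanked by voiceless consonants /s/ and /s/, so it deletes. /nisusubziubmath/ → nissubziubmath.
Rule 4 (nasal place assimilation): no segment meets the environment; /nissubziubmath/ is unchanged.
Rule 5 (final cluster simplification): /h/ is the second consonant of a word-final cluster /th/, so it deletes. /nissubziubmath/ → nissubziubmat.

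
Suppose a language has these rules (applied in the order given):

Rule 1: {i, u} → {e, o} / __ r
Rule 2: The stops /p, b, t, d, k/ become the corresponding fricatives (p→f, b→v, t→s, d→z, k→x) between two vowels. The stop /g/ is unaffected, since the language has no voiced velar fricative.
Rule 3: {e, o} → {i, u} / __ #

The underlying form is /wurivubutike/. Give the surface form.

Rule 1 (pre-rhotic lowering): /u/ is a high vowel immediately before /r/, so it lowers to [o]. /wurivubutike/ → worivubutike.
Rule 2 (intervocalic spirantization): /b/ is a stop between vowels /u/ and /u/, so it spirantizes to the fricative [v]. /t/ is a stop between vowels /u/ and /i/, so it spirantizes to the fricative [s]. /k/ is a stop between vowels /i/ and /e/, so it spirantizes to the fricative [x]. /worivubutike/ → worivuvusixe.
Rule 3 (final vowel raising): /e/ is a mid vowel in word-final position, so it raises to [i]. /worivuvusixe/ → worivuvusixi.

worivuvusixi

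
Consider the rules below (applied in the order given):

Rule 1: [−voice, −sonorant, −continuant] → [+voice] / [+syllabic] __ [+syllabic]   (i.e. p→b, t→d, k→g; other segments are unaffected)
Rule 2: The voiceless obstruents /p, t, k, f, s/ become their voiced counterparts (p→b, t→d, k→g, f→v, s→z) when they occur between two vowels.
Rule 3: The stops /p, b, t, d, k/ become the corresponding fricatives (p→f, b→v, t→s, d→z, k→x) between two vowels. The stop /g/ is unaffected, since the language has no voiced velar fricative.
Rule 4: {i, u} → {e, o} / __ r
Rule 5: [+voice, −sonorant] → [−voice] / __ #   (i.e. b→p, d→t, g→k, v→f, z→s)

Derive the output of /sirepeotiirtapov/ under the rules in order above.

sereveoziertavof

Rule 1 (intervocalic voicing): /p/ is a voiceless stop between vowels /e/ and /e/, so it voices to [b]. /t/ is a voiceless stop between vowels /o/ and /i/, so it voices to [d]. /p/ is a voiceless stop between vowels /a/ and /o/, so it voices to [b]. /sirepeotiirtapov/ → sirebeodiirtabov.
Rule 2 (intervocalic voicing): no segment meets the environment; /sirebeodiirtabov/ is unchanged.
Rule 3 (intervocalic spirantization): /b/ is a stop between vowels /e/ and /e/, so it spirantizes to the fricative [v]. /d/ is a stop between vowels /o/ and /i/, so it spirantizes to the fricative [z]. /b/ is a stop between vowels /a/ and /o/, so it spirantizes to the fricative [v]. /sirebeodiirtabov/ → sireveoziirtavov.
Rule 4 (pre-rhotic lowering): /i/ is a high vowel immediately before /r/, so it lowers to [e]. /i/ is a high vowel immediately before /r/, so it lowers to [e]. /sireveoziirtavov/ → sereveoziertavov.
Rule 5 (final devoicing): /v/ is a voiced obstruent in word-final position, so it devoices to [f]. /sereveoziertavov/ → sereveoziertavof.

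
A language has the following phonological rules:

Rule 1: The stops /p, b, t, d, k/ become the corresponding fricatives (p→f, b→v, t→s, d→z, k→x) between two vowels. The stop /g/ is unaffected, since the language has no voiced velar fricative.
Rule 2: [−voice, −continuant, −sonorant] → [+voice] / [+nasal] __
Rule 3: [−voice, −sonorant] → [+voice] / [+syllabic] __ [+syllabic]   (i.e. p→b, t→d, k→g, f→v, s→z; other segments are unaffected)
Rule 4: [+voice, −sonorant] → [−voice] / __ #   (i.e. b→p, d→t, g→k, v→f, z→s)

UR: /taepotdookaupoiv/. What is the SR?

taevotdooxauvoif

Rule 1 (intervocalic spirantization): /p/ is a stop between vowels /e/ and /o/, so it spirantizes to the fricative [f]. /k/ is a stop between vowels /o/ and /a/, so it spirantizes to the fricative [x]. /p/ is a stop between vowels /u/ and /o/, so it spirantizes to the fricative [f]. /taepotdookaupoiv/ → taefotdooxaufoiv.
Rule 2 (post-nasal voicing): no segment meets the environment; /taefotdooxaufoiv/ is unchanged.
Rule 3 (intervocalic voicing): /f/ is a voiceless obstruent between vowels /e/ and /o/, so it voices to [v]. /f/ is a voiceless obstruent between vowels /u/ and /o/, so it voices to [v]. /taefotdooxaufoiv/ → taevotdooxauvoiv.
Rule 4 (final devoicing): /v/ is a voiced obstruent in word-final position, so it devoices to [f]. /taevotdooxauvoiv/ → taevotdooxauvoif.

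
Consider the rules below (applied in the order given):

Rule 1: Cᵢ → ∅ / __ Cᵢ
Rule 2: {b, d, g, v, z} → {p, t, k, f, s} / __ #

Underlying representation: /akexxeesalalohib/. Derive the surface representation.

akexeesalalohip

Rule 1 (degemination): /xx/ is a geminate; the first /x/ deletes. /akexxeesalalohib/ → akexeesalalohib.
Rule 2 (final devoicing): /b/ is a voiced obstruent in word-final position, so it devoices to [p]. /akexeesalalohib/ → akexeesalalohip.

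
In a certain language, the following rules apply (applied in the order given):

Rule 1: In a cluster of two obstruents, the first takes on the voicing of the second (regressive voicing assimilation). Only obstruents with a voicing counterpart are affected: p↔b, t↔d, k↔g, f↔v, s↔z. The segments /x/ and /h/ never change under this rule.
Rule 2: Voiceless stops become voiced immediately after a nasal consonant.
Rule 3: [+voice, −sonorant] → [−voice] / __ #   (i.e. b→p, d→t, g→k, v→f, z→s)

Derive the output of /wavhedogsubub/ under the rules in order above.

wafhedoksubup

Rule 1 (regressive voicing assimilation): /v/ precedes the voiceless obstruent /h/, so it devoices to [f] by assimilation. /g/ precedes the voiceless obstruent /s/, so it devoices to [k] by assimilation. /wavhedogsubub/ → wafhedoksubub.
Rule 2 (post-nasal voicing): no segment meets the environment; /wafhedoksubub/ is unchanged.
Rule 3 (final devoicing): /b/ is a voiced obstruent in word-final position, so it devoices to [p]. /wafhedoksubub/ → wafhedoksubup.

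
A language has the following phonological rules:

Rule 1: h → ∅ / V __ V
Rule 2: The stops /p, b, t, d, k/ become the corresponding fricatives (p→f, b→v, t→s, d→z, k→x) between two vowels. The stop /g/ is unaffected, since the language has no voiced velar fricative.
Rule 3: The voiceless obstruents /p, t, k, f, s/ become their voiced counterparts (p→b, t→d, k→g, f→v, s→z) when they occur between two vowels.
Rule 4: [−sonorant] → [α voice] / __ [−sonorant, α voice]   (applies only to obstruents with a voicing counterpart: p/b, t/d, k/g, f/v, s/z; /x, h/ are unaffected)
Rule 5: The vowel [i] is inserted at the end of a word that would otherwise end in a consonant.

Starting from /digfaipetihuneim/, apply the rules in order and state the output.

dikfaiveziuneimi

Rule 1 (intervocalic h-deletion): /h/ occurs between vowels /i/ and /u/, so it deletes. /digfaipetihuneim/ → digfaipetiuneim.
Rule 2 (intervocalic spirantization): /p/ is a stop between vowels /i/ and /e/, so it spirantizes to the fricative [f]. /t/ is a stop between vowels /e/ and /i/, so it spirantizes to the fricative [s]. /digfaipetiuneim/ → digfaifesiuneim.
Rule 3 (intervocalic voicing): /f/ is a voiceless obstruent between vowels /i/ and /e/, so it voices to [v]. /s/ is a voiceless obstruent between vowels /e/ and /i/, so it voices to [z]. /digfaifesiuneim/ → digfaiveziuneim.
Rule 4 (regressive voicing assimilation): /g/ precedes the voiceless obstruent /f/, so it devoices to [k] by assimilation. /digfaiveziuneim/ → dikfaiveziuneim.
Rule 5 (final i-epenthesis): the form ends in the consonant /m/, so [i] is inserted word-finally. /dikfaiveziuneim/ → dikfaiveziuneimi.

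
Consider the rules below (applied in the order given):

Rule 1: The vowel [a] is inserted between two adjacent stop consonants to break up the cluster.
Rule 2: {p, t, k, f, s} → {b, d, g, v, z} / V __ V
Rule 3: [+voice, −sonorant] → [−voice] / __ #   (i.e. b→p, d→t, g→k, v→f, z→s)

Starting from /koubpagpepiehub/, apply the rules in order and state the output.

koubabagabebiehup

Rule 1 (stop-cluster a-epenthesis): /b/ and /p/ form a stop–stop cluster, so [a] is inserted between them. /g/ and /p/ form a stop–stop cluster, so [a] is inserted between them. /koubpagpepiehub/ → koubapagapepiehub.
Rule 2 (intervocalic voicing): /p/ is a voiceless obstruent between vowels /a/ and /a/, so it voices to [b]. /p/ is a voiceless obstruent between vowels /a/ and /e/, so it voices to [b]. /p/ is a voiceless obstruent between vowels /e/ and /i/, so it voices to [b]. /koubapagapepiehub/ → koubabagabebiehub.
Rule 3 (final devoicing): /b/ is a voiced obstruent in word-final position, so it devoices to [p]. /koubabagabebiehub/ → koubabagabebiehup.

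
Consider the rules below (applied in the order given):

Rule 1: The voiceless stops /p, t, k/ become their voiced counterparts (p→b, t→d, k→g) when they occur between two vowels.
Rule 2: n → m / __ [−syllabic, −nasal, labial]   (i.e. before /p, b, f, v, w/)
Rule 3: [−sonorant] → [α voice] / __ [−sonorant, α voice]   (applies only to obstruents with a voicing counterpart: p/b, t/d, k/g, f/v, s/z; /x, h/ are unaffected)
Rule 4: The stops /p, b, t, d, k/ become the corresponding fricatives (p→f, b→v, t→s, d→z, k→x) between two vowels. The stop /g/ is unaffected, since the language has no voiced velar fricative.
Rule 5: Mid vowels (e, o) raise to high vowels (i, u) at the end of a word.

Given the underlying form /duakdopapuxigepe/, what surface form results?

Rule 1 (intervocalic voicing): /p/ is a voiceless stop between vowels /o/ and /a/, so it voices to [b]. /p/ is a voiceless stop between vowels /a/ and /u/, so it voices to [b]. /p/ is a voiceless stop between vowels /e/ and /e/, so it voices to [b]. /duakdopapuxigepe/ → duakdobabuxigebe.
Rule 2 (nasal place assimilation): no segment meets the environment; /duakdobabuxigebe/ is unchanged.
Rule 3 (regressive voicing assimilation): /k/ precedes the voiced obstruent /d/, so it voices to [g] by assimilation. /duakdobabuxigebe/ → duagdobabuxigebe.
Rule 4 (intervocalic spirantization): /b/ is a stop between vowels /o/ and /a/, so it spirantizes to the fricative [v]. /b/ is a stop between vowels /a/ and /u/, so it spirantizes to the fricative [v]. /b/ is a stop between vowels /e/ and /e/, so it spirantizes to the fricative [v]. /duagdobabuxigebe/ → duagdovavuxigeve.
Rule 5 (final vowel raising): /e/ is a mid vowel in word-final position, so it raises to [i]. /duagdovavuxigeve/ → duagdovavuxigevi.

duagdovavuxigevi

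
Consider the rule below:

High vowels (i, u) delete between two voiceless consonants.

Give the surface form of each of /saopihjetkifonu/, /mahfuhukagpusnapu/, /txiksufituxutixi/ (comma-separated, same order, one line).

/saopihjetkifonu/: /i/ is a high vowel flanked by voiceless consonants /p/ and /h/, so it deletes. /i/ is a high vowel flanked by voiceless consonants /k/ and /f/, so it deletes. → [saophjetkfonu].
/mahfuhukagpusnapu/: /u/ is a high vowel flanked by voiceless consonants /f/ and /h/, so it deletes. /u/ is a high vowel flanked by voiceless consonants /h/ and /k/, so it deletes. /u/ is a high vowel flanked by voiceless consonants /p/ and /s/, so it deletes. → [mahfhkagpsnapu].
/txiksufituxutixi/: /i/ is a high vowel flanked by voiceless consonants /x/ and /k/, so it deletes. /u/ is a high vowel flanked by voiceless consonants /s/ and /f/, so it deletes. /i/ is a high vowel flanked by voiceless consonants /f/ and /t/, so it deletes. /u/ is a high vowel flanked by voiceless consonants /t/ and /x/, so it deletes. /u/ is a high vowel flanked by voiceless consonants /x/ and /t/, so it deletes. /i/ is a high vowel flanked by voiceless consonants /t/ and /x/, so it deletes. → [txksftxtxi].

saophjetkfonu, mahfhkagpsnapu, txksftxtxi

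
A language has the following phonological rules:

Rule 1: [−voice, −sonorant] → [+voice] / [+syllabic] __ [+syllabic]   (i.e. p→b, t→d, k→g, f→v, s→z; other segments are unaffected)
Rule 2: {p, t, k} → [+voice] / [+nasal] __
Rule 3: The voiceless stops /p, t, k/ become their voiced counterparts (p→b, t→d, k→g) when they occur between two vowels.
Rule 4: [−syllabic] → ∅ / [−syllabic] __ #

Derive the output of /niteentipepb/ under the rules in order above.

nideendibep

Rule 1 (intervocalic voicing): /t/ is a voiceless obstruent between vowels /i/ and /e/, so it voices to [d]. /p/ is a voiceless obstruent between vowels /i/ and /e/, so it voices to [b]. /niteentipepb/ → nideentibepb.
Rule 2 (post-nasal voicing): /t/ is a voiceless stop immediately after the nasal /n/, so it voices to [d]. /nideentibepb/ → nideendibepb.
Rule 3 (intervocalic voicing): no segment meets the environment; /nideendibepb/ is unchanged.
Rule 4 (final cluster simplification): /b/ is the second consonant of a word-final cluster /pb/, so it deletes. /nideendibepb/ → nideendibep.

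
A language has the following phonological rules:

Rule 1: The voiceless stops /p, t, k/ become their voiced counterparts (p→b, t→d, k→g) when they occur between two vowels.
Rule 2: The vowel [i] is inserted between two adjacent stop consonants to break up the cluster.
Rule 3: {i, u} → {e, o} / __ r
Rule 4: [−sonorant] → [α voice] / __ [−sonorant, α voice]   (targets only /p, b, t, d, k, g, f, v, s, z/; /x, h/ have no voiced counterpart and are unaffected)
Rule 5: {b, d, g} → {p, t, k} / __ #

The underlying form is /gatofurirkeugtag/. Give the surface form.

gadoforerkeugitak

Rule 1 (intervocalic voicing): /t/ is a voiceless stop between vowels /a/ and /o/, so it voices to [d]. /gatofurirkeugtag/ → gadofurirkeugtag.
Rule 2 (stop-cluster i-epenthesis): /g/ and /t/ form a stop–stop cluster, so [i] is inserted between them. /gadofurirkeugtag/ → gadofurirkeugitag.
Rule 3 (pre-rhotic lowering): /u/ is a high vowel immediately before /r/, so it lowers to [o]. /i/ is a high vowel immediately before /r/, so it lowers to [e]. /gadofurirkeugitag/ → gadoforerkeugitag.
Rule 4 (regressive voicing assimilation): no segment meets the environment; /gadoforerkeugitag/ is unchanged.
Rule 5 (final devoicing): /g/ is a voiced stop in word-final position, so it devoices to [k]. /gadoforerkeugitag/ → gadoforerkeugitak.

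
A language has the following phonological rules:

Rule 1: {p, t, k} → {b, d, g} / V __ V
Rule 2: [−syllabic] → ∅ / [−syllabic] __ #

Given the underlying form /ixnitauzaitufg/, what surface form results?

Rule 1 (intervocalic voicing): /t/ is a voiceless stop between vowels /i/ and /a/, so it voices to [d]. /t/ is a voiceless stop between vowels /i/ and /u/, so it voices to [d]. /ixnitauzaitufg/ → ixnidauzaidufg.
Rule 2 (final cluster simplification): /g/ is the second consonant of a word-final cluster /fg/, so it deletes. /ixnidauzaidufg/ → ixnidauzaiduf.

ixnidauzaiduf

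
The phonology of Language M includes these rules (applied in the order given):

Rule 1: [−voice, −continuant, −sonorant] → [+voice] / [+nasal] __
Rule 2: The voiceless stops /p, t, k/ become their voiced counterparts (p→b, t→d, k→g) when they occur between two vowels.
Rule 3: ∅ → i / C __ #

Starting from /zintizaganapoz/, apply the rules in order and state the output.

zindizaganabozi

Rule 1 (post-nasal voicing): /t/ is a voiceless stop immediately after the nasal /n/, so it voices to [d]. /zintizaganapoz/ → zindizaganapoz.
Rule 2 (intervocalic voicing): /p/ is a voiceless stop between vowels /a/ and /o/, so it voices to [b]. /zindizaganapoz/ → zindizaganaboz.
Rule 3 (final i-epenthesis): the form ends in the consonant /z/, so [i] is inserted word-finally. /zindizaganaboz/ → zindizaganabozi.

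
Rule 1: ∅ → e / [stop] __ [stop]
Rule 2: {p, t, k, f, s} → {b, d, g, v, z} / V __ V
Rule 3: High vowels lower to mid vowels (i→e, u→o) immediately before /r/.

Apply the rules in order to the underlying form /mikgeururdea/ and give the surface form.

Rule 1 (stop-cluster e-epenthesis): /k/ and /g/ form a stop–stop cluster, so [e] is inserted between them. /mikgeururdea/ → mikegeururdea.
Rule 2 (intervocalic voicing): /k/ is a voiceless obstruent between vowels /i/ and /e/, so it voices to [g]. /mikegeururdea/ → migegeururdea.
Rule 3 (pre-rhotic lowering): /u/ is a high vowel immediately before /r/, so it lowers to [o]. /u/ is a high vowel immediately before /r/, so it lowers to [o]. /migegeururdea/ → migegeorordea.

migegeorordea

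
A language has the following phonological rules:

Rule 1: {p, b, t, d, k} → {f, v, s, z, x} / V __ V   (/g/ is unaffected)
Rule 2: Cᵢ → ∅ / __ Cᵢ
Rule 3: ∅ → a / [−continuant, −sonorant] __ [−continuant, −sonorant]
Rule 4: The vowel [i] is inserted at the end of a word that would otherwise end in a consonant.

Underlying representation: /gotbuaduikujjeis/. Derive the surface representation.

Rule 1 (intervocalic spirantization): /d/ is a stop between vowels /a/ and /u/, so it spirantizes to the fricative [z]. /k/ is a stop between vowels /i/ and /u/, so it spirantizes to the fricative [x]. /gotbuaduikujjeis/ → gotbuazuixujjeis.
Rule 2 (degemination): /jj/ is a geminate; the first /j/ deletes. /gotbuazuixujjeis/ → gotbuazuixujeis.
Rule 3 (stop-cluster a-epenthesis): /t/ and /b/ form a stop–stop cluster, so [a] is inserted between them. /gotbuazuixujeis/ → gotabuazuixujeis.
Rule 4 (final i-epenthesis): the form ends in the consonant /s/, so [i] is inserted word-finally. /gotabuazuixujeis/ → gotabuazuixujeisi.

gotabuazuixujeisi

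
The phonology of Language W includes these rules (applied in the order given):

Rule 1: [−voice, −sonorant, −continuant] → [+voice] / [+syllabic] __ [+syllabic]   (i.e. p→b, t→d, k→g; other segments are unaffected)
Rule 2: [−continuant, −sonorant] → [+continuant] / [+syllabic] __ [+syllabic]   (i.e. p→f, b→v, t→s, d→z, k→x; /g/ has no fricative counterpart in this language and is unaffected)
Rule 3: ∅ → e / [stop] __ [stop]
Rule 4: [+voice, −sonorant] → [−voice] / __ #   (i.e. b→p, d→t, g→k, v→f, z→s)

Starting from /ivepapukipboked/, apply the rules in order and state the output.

Rule 1 (intervocalic voicing): /p/ is a voiceless stop between vowels /e/ and /a/, so it voices to [b]. /p/ is a voiceless stop between vowels /a/ and /u/, so it voices to [b]. /k/ is a voiceless stop between vowels /u/ and /i/, so it voices to [g]. /k/ is a voiceless stop between vowels /o/ and /e/, so it voices to [g]. /ivepapukipboked/ → ivebabugipboged.
Rule 2 (intervocalic spirantization): /b/ is a stop between vowels /e/ and /a/, so it spirantizes to the fricative [v]. /b/ is a stop between vowels /a/ and /u/, so it spirantizes to the fricative [v]. /ivebabugipboged/ → ivevavugipboged.
Rule 3 (stop-cluster e-epenthesis): /p/ and /b/ form a stop–stop cluster, so [e] is inserted between them. /ivevavugipboged/ → ivevavugipeboged.
Rule 4 (final devoicing): /d/ is a voiced obstruent in word-final position, so it devoices to [t]. /ivevavugipeboged/ → ivevavugipeboget.

ivevavugipeboget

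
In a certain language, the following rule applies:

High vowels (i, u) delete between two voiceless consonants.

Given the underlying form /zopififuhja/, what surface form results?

/i/ is a high vowel flanked by voiceless consonants /p/ and /f/, so it deletes.
/i/ is a high vowel flanked by voiceless consonants /f/ and /f/, so it deletes.
/u/ is a high vowel flanked by voiceless consonants /f/ and /h/, so it deletes.
Surface form: [zopffhja].

zopffhja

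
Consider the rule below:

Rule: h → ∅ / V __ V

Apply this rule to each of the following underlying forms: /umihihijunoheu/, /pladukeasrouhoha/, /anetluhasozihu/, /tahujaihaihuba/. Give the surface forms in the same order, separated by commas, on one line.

/umihihijunoheu/: /h/ occurs between vowels /i/ and /i/, so it deletes. /h/ occurs between vowels /i/ and /i/, so it deletes. /h/ occurs between vowels /o/ and /e/, so it deletes. → [umiiijunoeu].
/pladukeasrouhoha/: /h/ occurs between vowels /u/ and /o/, so it deletes. /h/ occurs between vowels /o/ and /a/, so it deletes. → [pladukeasrouoa].
/anetluhasozihu/: /h/ occurs between vowels /u/ and /a/, so it deletes. /h/ occurs between vowels /i/ and /u/, so it deletes. → [anetluasoziu].
/tahujaihaihuba/: /h/ occurs between vowels /a/ and /u/, so it deletes. /h/ occurs between vowels /i/ and /a/, so it deletes. /h/ occurs between vowels /i/ and /u/, so it deletes. → [taujaiaiuba].

umiiijunoeu, pladukeasrouoa, anetluasoziu, taujaiaiuba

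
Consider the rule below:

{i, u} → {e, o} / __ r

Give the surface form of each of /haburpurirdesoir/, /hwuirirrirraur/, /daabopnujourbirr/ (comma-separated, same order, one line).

haborporerdesoer, hwuererrerraor, daabopnujoorberr

/haburpurirdesoir/: /u/ is a high vowel immediately before /r/, so it lowers to [o]. /u/ is a high vowel immediately before /r/, so it lowers to [o]. /i/ is a high vowel immediately before /r/, so it lowers to [e]. /i/ is a high vowel immediately before /r/, so it lowers to [e]. → [haborporerdesoer].
/hwuirirrirraur/: /i/ is a high vowel immediately before /r/, so it lowers to [e]. /i/ is a high vowel immediately before /r/, so it lowers to [e]. /i/ is a high vowel immediately before /r/, so it lowers to [e]. /u/ is a high vowel immediately before /r/, so it lowers to [o]. → [hwuererrerraor].
/daabopnujourbirr/: /u/ is a high vowel immediately before /r/, so it lowers to [o]. /i/ is a high vowel immediately before /r/, so it lowers to [e]. → [daabopnujoorberr].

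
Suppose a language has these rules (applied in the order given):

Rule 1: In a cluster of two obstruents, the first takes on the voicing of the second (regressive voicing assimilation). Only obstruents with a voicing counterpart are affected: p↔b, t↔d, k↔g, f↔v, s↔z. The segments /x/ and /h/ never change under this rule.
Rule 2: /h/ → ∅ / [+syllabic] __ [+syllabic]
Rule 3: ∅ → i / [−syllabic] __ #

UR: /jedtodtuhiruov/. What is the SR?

Rule 1 (regressive voicing assimilation): /d/ precedes the voiceless obstruent /t/, so it devoices to [t] by assimilation. /d/ precedes the voiceless obstruent /t/, so it devoices to [t] by assimilation. /jedtodtuhiruov/ → jettottuhiruov.
Rule 2 (intervocalic h-deletion): /h/ occurs between vowels /u/ and /i/, so it deletes. /jettottuhiruov/ → jettottuiruov.
Rule 3 (final i-epenthesis): the form ends in the consonant /v/, so [i] is inserted word-finally. /jettottuiruov/ → jettottuiruovi.

jettottuiruovi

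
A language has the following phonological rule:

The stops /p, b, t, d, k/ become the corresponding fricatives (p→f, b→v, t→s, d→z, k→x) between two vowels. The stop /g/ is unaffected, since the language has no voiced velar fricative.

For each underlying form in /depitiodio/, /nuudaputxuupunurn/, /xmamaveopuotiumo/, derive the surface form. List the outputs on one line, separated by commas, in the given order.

defisiozio, nuuzafutxuufunurn, xmamaveofuosiumo

/depitiodio/: /p/ is a stop between vowels /e/ and /i/, so it spirantizes to the fricative [f]. /t/ is a stop between vowels /i/ and /i/, so it spirantizes to the fricative [s]. /d/ is a stop between vowels /o/ and /i/, so it spirantizes to the fricative [z]. → [defisiozio].
/nuudaputxuupunurn/: /d/ is a stop between vowels /u/ and /a/, so it spirantizes to the fricative [z]. /p/ is a stop between vowels /a/ and /u/, so it spirantizes to the fricative [f]. /p/ is a stop between vowels /u/ and /u/, so it spirantizes to the fricative [f]. → [nuuzafutxuufunurn].
/xmamaveopuotiumo/: /p/ is a stop between vowels /o/ and /u/, so it spirantizes to the fricative [f]. /t/ is a stop between vowels /o/ and /i/, so it spirantizes to the fricative [s]. → [xmamaveofuosiumo].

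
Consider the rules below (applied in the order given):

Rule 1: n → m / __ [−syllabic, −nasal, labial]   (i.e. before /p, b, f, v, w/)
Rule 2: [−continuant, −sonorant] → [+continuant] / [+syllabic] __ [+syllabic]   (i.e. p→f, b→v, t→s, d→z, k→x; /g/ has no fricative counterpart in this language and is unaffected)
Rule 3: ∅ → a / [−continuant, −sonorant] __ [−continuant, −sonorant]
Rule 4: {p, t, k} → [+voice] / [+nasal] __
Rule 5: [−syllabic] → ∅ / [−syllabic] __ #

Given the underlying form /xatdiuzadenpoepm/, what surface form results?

Rule 1 (nasal place assimilation): /n/ precedes the labial consonant /p/, so it assimilates in place to [m]. /xatdiuzadenpoepm/ → xatdiuzadempoepm.
Rule 2 (intervocalic spirantization): /d/ is a stop between vowels /a/ and /e/, so it spirantizes to the fricative [z]. /xatdiuzadempoepm/ → xatdiuzazempoepm.
Rule 3 (stop-cluster a-epenthesis): /t/ and /d/ form a stop–stop cluster, so [a] is inserted between them. /xatdiuzazempoepm/ → xatadiuzazempoepm.
Rule 4 (post-nasal voicing): /p/ is a voiceless stop immediately after the nasal /m/, so it voices to [b]. /xatadiuzazempoepm/ → xatadiuzazemboepm.
Rule 5 (final cluster simplification): /m/ is the second consonant of a word-final cluster /pm/, so it deletes. /xatadiuzazemboepm/ → xatadiuzazemboep.

xatadiuzazemboep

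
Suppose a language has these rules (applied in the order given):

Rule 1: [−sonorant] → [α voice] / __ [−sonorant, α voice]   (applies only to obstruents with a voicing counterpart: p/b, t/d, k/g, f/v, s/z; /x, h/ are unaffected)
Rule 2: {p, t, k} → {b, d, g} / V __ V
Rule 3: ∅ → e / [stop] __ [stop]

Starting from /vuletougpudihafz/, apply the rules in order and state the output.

Rule 1 (regressive voicing assimilation): /g/ precedes the voiceless obstruent /p/, so it devoices to [k] by assimilation. /f/ precedes the voiced obstruent /z/, so it voices to [v] by assimilation. /vuletougpudihafz/ → vuletoukpudihavz.
Rule 2 (intervocalic voicing): /t/ is a voiceless stop between vowels /e/ and /o/, so it voices to [d]. /vuletoukpudihavz/ → vuledoukpudihavz.
Rule 3 (stop-cluster e-epenthesis): /k/ and /p/ form a stop–stop cluster, so [e] is inserted between them. /vuledoukpudihavz/ → vuledoukepudihavz.

vuledoukepudihavz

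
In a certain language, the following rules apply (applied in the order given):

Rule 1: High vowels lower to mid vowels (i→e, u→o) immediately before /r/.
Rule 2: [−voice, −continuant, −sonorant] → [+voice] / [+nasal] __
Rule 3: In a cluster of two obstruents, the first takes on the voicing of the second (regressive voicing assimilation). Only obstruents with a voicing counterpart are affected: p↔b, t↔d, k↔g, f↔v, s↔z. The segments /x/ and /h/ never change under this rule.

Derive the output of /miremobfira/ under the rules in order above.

meremopfera

Rule 1 (pre-rhotic lowering): /i/ is a high vowel immediately before /r/, so it lowers to [e]. /i/ is a high vowel immediately before /r/, so it lowers to [e]. /miremobfira/ → meremobfera.
Rule 2 (post-nasal voicing): no segment meets the environment; /meremobfera/ is unchanged.
Rule 3 (regressive voicing assimilation): /b/ precedes the voiceless obstruent /f/, so it devoices to [p] by assimilation. /meremobfera/ → meremopfera.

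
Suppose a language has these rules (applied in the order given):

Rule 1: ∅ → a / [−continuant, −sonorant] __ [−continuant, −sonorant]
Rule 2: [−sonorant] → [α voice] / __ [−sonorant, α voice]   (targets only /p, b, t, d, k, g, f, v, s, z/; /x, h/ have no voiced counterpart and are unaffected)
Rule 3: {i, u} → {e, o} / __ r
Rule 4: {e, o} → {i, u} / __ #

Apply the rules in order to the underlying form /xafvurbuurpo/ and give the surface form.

xavvorbuorpu

Rule 1 (stop-cluster a-epenthesis): no segment meets the environment; /xafvurbuurpo/ is unchanged.
Rule 2 (regressive voicing assimilation): /f/ precedes the voiced obstruent /v/, so it voices to [v] by assimilation. /xafvurbuurpo/ → xavvurbuurpo.
Rule 3 (pre-rhotic lowering): /u/ is a high vowel immediately before /r/, so it lowers to [o]. /u/ is a high vowel immediately before /r/, so it lowers to [o]. /xavvurbuurpo/ → xavvorbuorpo.
Rule 4 (final vowel raising): /o/ is a mid vowel in word-final position, so it raises to [u]. /xavvorbuorpo/ → xavvorbuorpu.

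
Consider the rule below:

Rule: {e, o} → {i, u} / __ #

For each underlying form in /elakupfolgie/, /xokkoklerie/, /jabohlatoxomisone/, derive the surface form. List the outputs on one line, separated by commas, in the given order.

/elakupfolgie/: /e/ is a mid vowel in word-final position, so it raises to [i]. → [elakupfolgii].
/xokkoklerie/: /e/ is a mid vowel in word-final position, so it raises to [i]. → [xokkoklerii].
/jabohlatoxomisone/: /e/ is a mid vowel in word-final position, so it raises to [i]. → [jabohlatoxomisoni].

elakupfolgii, xokkoklerii, jabohlatoxomisoni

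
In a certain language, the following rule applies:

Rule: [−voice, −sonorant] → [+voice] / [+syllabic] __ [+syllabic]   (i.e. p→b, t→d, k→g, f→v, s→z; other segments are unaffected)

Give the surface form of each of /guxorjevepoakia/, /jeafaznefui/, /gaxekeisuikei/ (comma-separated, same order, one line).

guxorjeveboagia, jeavaznevui, gaxegeizuigei

/guxorjevepoakia/: /p/ is a voiceless obstruent between vowels /e/ and /o/, so it voices to [b]. /k/ is a voiceless obstruent between vowels /a/ and /i/, so it voices to [g]. → [guxorjeveboagia].
/jeafaznefui/: /f/ is a voiceless obstruent between vowels /a/ and /a/, so it voices to [v]. /f/ is a voiceless obstruent between vowels /e/ and /u/, so it voices to [v]. → [jeavaznevui].
/gaxekeisuikei/: /k/ is a voiceless obstruent between vowels /e/ and /e/, so it voices to [g]. /s/ is a voiceless obstruent between vowels /i/ and /u/, so it voices to [z]. /k/ is a voiceless obstruent between vowels /i/ and /e/, so it voices to [g]. → [gaxegeizuigei].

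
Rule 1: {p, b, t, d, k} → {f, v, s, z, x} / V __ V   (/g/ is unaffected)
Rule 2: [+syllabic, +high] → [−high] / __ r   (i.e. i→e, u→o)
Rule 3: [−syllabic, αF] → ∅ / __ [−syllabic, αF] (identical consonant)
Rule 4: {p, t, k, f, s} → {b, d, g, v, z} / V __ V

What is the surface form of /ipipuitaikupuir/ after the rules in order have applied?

Rule 1 (intervocalic spirantization): /p/ is a stop between vowels /i/ and /i/, so it spirantizes to the fricative [f]. /p/ is a stop between vowels /i/ and /u/, so it spirantizes to the fricative [f]. /t/ is a stop between vowels /i/ and /a/, so it spirantizes to the fricative [s]. /k/ is a stop between vowels /i/ and /u/, so it spirantizes to the fricative [x]. /p/ is a stop between vowels /u/ and /u/, so it spirantizes to the fricative [f]. /ipipuitaikupuir/ → ififuisaixufuir.
Rule 2 (pre-rhotic lowering): /i/ is a high vowel immediately before /r/, so it lowers to [e]. /ififuisaixufuir/ → ififuisaixufuer.
Rule 3 (degemination): no segment meets the environment; /ififuisaixufuer/ is unchanged.
Rule 4 (intervocalic voicing): /f/ is a voiceless obstruent between vowels /i/ and /i/, so it voices to [v]. /f/ is a voiceless obstruent between vowels /i/ and /u/, so it voices to [v]. /s/ is a voiceless obstruent between vowels /i/ and /a/, so it voices to [z]. /f/ is a voiceless obstruent between vowels /u/ and /u/, so it voices to [v]. /ififuisaixufuer/ → ivivuizaixuvuer.

ivivuizaixuvuer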